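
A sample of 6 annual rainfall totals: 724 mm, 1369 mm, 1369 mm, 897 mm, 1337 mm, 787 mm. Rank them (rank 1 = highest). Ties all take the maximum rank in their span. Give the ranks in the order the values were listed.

6, 2, 2, 4, 3, 5

Sorted (descending): 1369, 1369, 1337, 897, 787, 724
The 2 values of 1369 occupy positions 1–2 → each gets rank 2.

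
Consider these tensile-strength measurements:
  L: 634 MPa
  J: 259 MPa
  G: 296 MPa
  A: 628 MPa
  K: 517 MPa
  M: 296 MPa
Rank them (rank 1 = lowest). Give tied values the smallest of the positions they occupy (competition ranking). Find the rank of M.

2

Sorted (ascending): 259, 296, 296, 517, 628, 634
The 2 values of 296 occupy positions 2–3 → each gets rank 2.
M has value 296 MPa → rank 2.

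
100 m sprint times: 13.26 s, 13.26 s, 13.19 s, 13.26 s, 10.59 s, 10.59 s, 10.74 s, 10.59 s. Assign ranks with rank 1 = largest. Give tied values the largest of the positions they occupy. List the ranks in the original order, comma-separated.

3, 3, 4, 3, 8, 8, 5, 8

Sorted (descending): 13.26, 13.26, 13.26, 13.19, 10.74, 10.59, 10.59, 10.59
The 3 values of 13.26 occupy positions 1–3 → each gets rank 3.
The 3 values of 10.59 occupy positions 6–8 → each gets rank 8.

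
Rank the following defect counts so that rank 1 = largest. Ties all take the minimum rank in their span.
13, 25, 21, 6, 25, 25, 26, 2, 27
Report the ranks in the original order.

Sorted (descending): 27, 26, 25, 25, 25, 21, 13, 6, 2
The 3 values of 25 occupy positions 3–5 → each gets rank 3.

7, 3, 6, 8, 3, 3, 2, 9, 1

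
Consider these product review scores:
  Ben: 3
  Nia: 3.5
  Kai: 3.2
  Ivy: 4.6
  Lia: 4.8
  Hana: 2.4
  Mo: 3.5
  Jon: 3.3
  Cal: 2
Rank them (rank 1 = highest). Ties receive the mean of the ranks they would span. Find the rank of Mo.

3.5

Sorted (descending): 4.8, 4.6, 3.5, 3.5, 3.3, 3.2, 3, 2.4, 2
The 2 values of 3.5 occupy positions 3–4 → average rank (3+4)/2 = 3.5.
Mo has value 3.5 → rank 3.5.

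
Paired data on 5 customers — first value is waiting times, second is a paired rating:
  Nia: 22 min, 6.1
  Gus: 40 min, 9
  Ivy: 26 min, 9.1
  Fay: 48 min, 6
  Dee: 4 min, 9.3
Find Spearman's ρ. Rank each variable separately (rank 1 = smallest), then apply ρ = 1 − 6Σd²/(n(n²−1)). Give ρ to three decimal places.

-0.700

Ranks of variable 1: 2, 4, 3, 5, 1
Ranks of variable 2: 2, 3, 4, 1, 5
d = r₁ − r₂: 0, 1, -1, 4, -4
d²: 0, 1, 1, 16, 16; Σd² = 34
ρ = 1 − 6·34/(5·24) = 1 − 204/120 = -0.700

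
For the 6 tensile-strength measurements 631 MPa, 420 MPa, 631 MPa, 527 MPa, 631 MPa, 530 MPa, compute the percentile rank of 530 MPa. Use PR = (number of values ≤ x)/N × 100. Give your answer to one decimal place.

N = 6.
Strictly below 530: 2. Equal to 530: 1.
PR = 3/6 × 100 = 50.0

50.0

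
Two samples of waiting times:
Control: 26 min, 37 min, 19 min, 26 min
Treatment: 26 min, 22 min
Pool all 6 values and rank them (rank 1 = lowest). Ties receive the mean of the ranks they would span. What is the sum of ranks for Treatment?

6

Sorted (ascending): 19, 22, 26, 26, 26, 37
The 3 values of 26 occupy positions 3–5 → average rank 4.
Treatment values → pooled ranks: 26→4, 22→2
Rank sum = 4 + 2 = 6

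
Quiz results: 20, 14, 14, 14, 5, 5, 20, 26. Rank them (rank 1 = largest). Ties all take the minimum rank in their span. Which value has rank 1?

26

Sorted (descending): 26, 20, 20, 14, 14, 14, 5, 5
The 2 values of 20 occupy positions 2–3 → each gets rank 2.
The 3 values of 14 occupy positions 4–6 → each gets rank 4.
The 2 values of 5 occupy positions 7–8 → each gets rank 7.
Rank 1 → value 26.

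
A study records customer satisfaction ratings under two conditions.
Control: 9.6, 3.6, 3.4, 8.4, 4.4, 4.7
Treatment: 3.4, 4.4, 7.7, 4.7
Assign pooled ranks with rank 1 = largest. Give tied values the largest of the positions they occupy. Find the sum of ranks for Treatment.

25

Sorted (descending): 9.6, 8.4, 7.7, 4.7, 4.7, 4.4, 4.4, 3.6, 3.4, 3.4
The 2 values of 4.7 occupy positions 4–5 → each gets rank 5.
The 2 values of 4.4 occupy positions 6–7 → each gets rank 7.
The 2 values of 3.4 occupy positions 9–10 → each gets rank 10.
Treatment values → pooled ranks: 3.4→10, 4.4→7, 7.7→3, 4.7→5
Rank sum = 10 + 7 + 3 + 5 = 25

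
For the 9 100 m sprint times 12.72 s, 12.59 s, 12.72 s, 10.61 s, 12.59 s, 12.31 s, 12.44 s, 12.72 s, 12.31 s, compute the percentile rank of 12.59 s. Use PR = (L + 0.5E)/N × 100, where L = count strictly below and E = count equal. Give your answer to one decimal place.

N = 9.
Strictly below 12.59: 4. Equal to 12.59: 2.
PR = (4 + 0.5·2)/9 × 100 = 55.6

55.6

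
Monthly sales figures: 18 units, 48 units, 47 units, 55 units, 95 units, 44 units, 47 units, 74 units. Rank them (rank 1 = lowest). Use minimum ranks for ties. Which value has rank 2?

Sorted (ascending): 18, 44, 47, 47, 48, 55, 74, 95
The 2 values of 47 occupy positions 3–4 → each gets rank 3.
Rank 2 → value 44.

44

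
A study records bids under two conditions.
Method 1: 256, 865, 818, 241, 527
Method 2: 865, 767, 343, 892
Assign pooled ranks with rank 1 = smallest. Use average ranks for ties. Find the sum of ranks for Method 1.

Sorted (ascending): 241, 256, 343, 527, 767, 818, 865, 865, 892
The 2 values of 865 occupy positions 7–8 → average rank (7+8)/2 = 7.5.
Method 1 values → pooled ranks: 256→2, 865→7.5, 818→6, 241→1, 527→4
Rank sum = 2 + 7.5 + 6 + 1 + 4 = 20.5

20.5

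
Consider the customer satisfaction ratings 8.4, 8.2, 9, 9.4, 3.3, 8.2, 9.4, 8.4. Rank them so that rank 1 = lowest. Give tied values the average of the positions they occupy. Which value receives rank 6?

9

Sorted (ascending): 3.3, 8.2, 8.2, 8.4, 8.4, 9, 9.4, 9.4
The 2 values of 8.2 occupy positions 2–3 → average rank (2+3)/2 = 2.5.
The 2 values of 8.4 occupy positions 4–5 → average rank (4+5)/2 = 4.5.
The 2 values of 9.4 occupy positions 7–8 → average rank (7+8)/2 = 7.5.
Rank 6 → value 9.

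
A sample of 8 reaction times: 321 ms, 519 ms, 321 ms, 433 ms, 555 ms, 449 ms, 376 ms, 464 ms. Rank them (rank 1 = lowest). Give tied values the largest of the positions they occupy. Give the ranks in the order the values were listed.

Sorted (ascending): 321, 321, 376, 433, 449, 464, 519, 555
The 2 values of 321 occupy positions 1–2 → each gets rank 2.

2, 7, 2, 4, 8, 5, 3, 6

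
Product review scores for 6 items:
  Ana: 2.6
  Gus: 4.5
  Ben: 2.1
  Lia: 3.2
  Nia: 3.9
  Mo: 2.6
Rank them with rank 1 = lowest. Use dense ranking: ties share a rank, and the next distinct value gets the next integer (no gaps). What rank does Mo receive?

Sorted (ascending): 2.1, 2.6, 2.6, 3.2, 3.9, 4.5
The 2 values of 2.6 share dense rank 2.
Remaining distinct values take the next consecutive integers.
Mo has value 2.6 → rank 2.

2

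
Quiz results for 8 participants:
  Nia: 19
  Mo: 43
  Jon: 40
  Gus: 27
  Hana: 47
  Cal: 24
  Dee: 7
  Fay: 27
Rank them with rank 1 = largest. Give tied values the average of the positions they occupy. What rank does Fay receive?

4.5

Sorted (descending): 47, 43, 40, 27, 27, 24, 19, 7
The 2 values of 27 occupy positions 4–5 → average rank (4+5)/2 = 4.5.
Fay has value 27 → rank 4.5.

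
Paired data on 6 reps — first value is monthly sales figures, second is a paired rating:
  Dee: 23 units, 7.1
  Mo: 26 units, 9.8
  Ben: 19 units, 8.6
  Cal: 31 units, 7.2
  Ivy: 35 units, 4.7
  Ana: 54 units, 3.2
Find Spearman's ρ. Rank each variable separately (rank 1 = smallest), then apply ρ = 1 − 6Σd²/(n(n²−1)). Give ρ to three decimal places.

-0.714

Ranks of variable 1: 2, 3, 1, 4, 5, 6
Ranks of variable 2: 3, 6, 5, 4, 2, 1
d = r₁ − r₂: -1, -3, -4, 0, 3, 5
d²: 1, 9, 16, 0, 9, 25; Σd² = 60
ρ = 1 − 6·60/(6·35) = 1 − 360/210 = -0.714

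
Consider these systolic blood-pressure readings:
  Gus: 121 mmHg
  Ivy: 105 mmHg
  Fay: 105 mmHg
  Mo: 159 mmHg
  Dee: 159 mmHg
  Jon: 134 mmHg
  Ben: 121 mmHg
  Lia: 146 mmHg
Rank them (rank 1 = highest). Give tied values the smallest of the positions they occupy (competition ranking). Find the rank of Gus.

Sorted (descending): 159, 159, 146, 134, 121, 121, 105, 105
The 2 values of 159 occupy positions 1–2 → each gets rank 1.
The 2 values of 121 occupy positions 5–6 → each gets rank 5.
The 2 values of 105 occupy positions 7–8 → each gets rank 7.
Gus has value 121 mmHg → rank 5.

5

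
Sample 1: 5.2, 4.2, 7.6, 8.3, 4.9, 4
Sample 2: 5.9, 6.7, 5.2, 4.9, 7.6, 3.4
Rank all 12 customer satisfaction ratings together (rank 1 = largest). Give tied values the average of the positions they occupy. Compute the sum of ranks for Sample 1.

Sorted (descending): 8.3, 7.6, 7.6, 6.7, 5.9, 5.2, 5.2, 4.9, 4.9, 4.2, 4, 3.4
The 2 values of 7.6 occupy positions 2–3 → average rank (2+3)/2 = 2.5.
The 2 values of 5.2 occupy positions 6–7 → average rank (6+7)/2 = 6.5.
The 2 values of 4.9 occupy positions 8–9 → average rank (8+9)/2 = 8.5.
Sample 1 values → pooled ranks: 5.2→6.5, 4.2→10, 7.6→2.5, 8.3→1, 4.9→8.5, 4→11
Rank sum = 6.5 + 10 + 2.5 + 1 + 8.5 + 11 = 39.5

39.5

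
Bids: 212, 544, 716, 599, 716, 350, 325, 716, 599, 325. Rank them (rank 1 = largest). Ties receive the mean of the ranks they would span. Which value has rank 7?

350

Sorted (descending): 716, 716, 716, 599, 599, 544, 350, 325, 325, 212
The 3 values of 716 occupy positions 1–3 → average rank 2.
The 2 values of 599 occupy positions 4–5 → average rank (4+5)/2 = 4.5.
The 2 values of 325 occupy positions 8–9 → average rank (8+9)/2 = 8.5.
Rank 7 → value 350.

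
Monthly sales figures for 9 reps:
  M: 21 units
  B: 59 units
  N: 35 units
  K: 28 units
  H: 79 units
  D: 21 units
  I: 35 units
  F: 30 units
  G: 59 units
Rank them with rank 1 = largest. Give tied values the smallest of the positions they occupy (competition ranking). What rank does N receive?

Sorted (descending): 79, 59, 59, 35, 35, 30, 28, 21, 21
The 2 values of 59 occupy positions 2–3 → each gets rank 2.
The 2 values of 35 occupy positions 4–5 → each gets rank 4.
The 2 values of 21 occupy positions 8–9 → each gets rank 8.
N has value 35 units → rank 4.

4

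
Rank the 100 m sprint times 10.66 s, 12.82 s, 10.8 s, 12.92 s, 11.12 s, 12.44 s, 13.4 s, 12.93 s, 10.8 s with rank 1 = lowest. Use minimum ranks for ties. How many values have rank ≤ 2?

3

Sorted (ascending): 10.66, 10.8, 10.8, 11.12, 12.44, 12.82, 12.92, 12.93, 13.4
The 2 values of 10.8 occupy positions 2–3 → each gets rank 2.
Ranks ≤ 2: {1, 2, 2} → 3 values.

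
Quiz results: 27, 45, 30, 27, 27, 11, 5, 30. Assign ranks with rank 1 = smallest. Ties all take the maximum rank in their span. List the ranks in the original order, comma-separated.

5, 8, 7, 5, 5, 2, 1, 7

Sorted (ascending): 5, 11, 27, 27, 27, 30, 30, 45
The 3 values of 27 occupy positions 3–5 → each gets rank 5.
The 2 values of 30 occupy positions 6–7 → each gets rank 7.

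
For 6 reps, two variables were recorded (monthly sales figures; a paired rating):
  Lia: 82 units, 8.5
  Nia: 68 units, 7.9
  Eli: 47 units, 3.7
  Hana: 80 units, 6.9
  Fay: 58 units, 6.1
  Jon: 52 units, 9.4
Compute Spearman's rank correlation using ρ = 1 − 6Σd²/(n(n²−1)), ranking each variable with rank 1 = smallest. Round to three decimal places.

0.371

Ranks of variable 1: 6, 4, 1, 5, 3, 2
Ranks of variable 2: 5, 4, 1, 3, 2, 6
d = r₁ − r₂: 1, 0, 0, 2, 1, -4
d²: 1, 0, 0, 4, 1, 16; Σd² = 22
ρ = 1 − 6·22/(6·35) = 1 − 132/210 = 0.371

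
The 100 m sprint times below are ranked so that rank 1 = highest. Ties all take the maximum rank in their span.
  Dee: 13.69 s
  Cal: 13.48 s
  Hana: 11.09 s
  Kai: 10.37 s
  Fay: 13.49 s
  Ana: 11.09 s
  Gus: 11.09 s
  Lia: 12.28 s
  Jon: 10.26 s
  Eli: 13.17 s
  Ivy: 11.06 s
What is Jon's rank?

11

Sorted (descending): 13.69, 13.49, 13.48, 13.17, 12.28, 11.09, 11.09, 11.09, 11.06, 10.37, 10.26
The 3 values of 11.09 occupy positions 6–8 → each gets rank 8.
Jon has value 10.26 s → rank 11.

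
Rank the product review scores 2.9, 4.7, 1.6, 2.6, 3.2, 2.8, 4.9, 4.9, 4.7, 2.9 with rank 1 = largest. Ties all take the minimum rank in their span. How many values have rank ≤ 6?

7

Sorted (descending): 4.9, 4.9, 4.7, 4.7, 3.2, 2.9, 2.9, 2.8, 2.6, 1.6
The 2 values of 4.9 occupy positions 1–2 → each gets rank 1.
The 2 values of 4.7 occupy positions 3–4 → each gets rank 3.
The 2 values of 2.9 occupy positions 6–7 → each gets rank 6.
Ranks ≤ 6: {1, 1, 3, 3, 5, 6, 6} → 7 values.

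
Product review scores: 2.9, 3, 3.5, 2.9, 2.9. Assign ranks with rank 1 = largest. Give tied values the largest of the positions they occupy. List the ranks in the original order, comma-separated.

Sorted (descending): 3.5, 3, 2.9, 2.9, 2.9
The 3 values of 2.9 occupy positions 3–5 → each gets rank 5.

5, 2, 1, 5, 5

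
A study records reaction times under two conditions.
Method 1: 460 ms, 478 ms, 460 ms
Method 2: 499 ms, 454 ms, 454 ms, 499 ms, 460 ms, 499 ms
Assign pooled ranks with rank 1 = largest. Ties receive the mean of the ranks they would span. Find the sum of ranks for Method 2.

29

Sorted (descending): 499, 499, 499, 478, 460, 460, 460, 454, 454
The 3 values of 499 occupy positions 1–3 → average rank 2.
The 3 values of 460 occupy positions 5–7 → average rank 6.
The 2 values of 454 occupy positions 8–9 → average rank (8+9)/2 = 8.5.
Method 2 values → pooled ranks: 499→2, 454→8.5, 454→8.5, 499→2, 460→6, 499→2
Rank sum = 2 + 8.5 + 8.5 + 2 + 6 + 2 = 29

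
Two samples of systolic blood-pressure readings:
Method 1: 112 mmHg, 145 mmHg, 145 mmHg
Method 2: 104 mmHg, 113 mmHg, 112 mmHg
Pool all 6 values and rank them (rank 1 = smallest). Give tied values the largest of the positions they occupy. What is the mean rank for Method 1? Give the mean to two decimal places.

5.00

Sorted (ascending): 104, 112, 112, 113, 145, 145
The 2 values of 112 occupy positions 2–3 → each gets rank 3.
The 2 values of 145 occupy positions 5–6 → each gets rank 6.
Method 1 values → pooled ranks: 112→3, 145→6, 145→6
Mean rank = (3 + 6 + 6) / 3 = 5.00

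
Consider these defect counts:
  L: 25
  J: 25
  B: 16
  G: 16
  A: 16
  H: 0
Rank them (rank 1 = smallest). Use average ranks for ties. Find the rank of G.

Sorted (ascending): 0, 16, 16, 16, 25, 25
The 3 values of 16 occupy positions 2–4 → average rank 3.
The 2 values of 25 occupy positions 5–6 → average rank (5+6)/2 = 5.5.
G has value 16 → rank 3.

3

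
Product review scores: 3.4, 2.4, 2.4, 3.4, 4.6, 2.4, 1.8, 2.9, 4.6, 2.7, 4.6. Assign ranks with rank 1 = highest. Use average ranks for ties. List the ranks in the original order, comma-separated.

4.5, 9, 9, 4.5, 2, 9, 11, 6, 2, 7, 2

Sorted (descending): 4.6, 4.6, 4.6, 3.4, 3.4, 2.9, 2.7, 2.4, 2.4, 2.4, 1.8
The 3 values of 4.6 occupy positions 1–3 → average rank 2.
The 2 values of 3.4 occupy positions 4–5 → average rank (4+5)/2 = 4.5.
The 3 values of 2.4 occupy positions 8–10 → average rank 9.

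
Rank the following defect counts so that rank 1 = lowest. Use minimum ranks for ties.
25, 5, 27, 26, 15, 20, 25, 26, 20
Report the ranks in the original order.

5, 1, 9, 7, 2, 3, 5, 7, 3

Sorted (ascending): 5, 15, 20, 20, 25, 25, 26, 26, 27
The 2 values of 20 occupy positions 3–4 → each gets rank 3.
The 2 values of 25 occupy positions 5–6 → each gets rank 5.
The 2 values of 26 occupy positions 7–8 → each gets rank 7.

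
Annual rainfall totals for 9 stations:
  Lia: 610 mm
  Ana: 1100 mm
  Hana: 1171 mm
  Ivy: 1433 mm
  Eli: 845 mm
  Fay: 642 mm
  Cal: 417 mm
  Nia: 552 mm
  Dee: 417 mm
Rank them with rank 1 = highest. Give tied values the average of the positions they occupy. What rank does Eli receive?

Sorted (descending): 1433, 1171, 1100, 845, 642, 610, 552, 417, 417
The 2 values of 417 occupy positions 8–9 → average rank (8+9)/2 = 8.5.
Eli has value 845 mm → rank 4.

4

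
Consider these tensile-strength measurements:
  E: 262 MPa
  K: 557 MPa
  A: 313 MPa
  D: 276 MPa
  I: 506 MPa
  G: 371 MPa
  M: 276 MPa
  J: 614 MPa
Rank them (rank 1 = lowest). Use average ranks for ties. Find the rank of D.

2.5

Sorted (ascending): 262, 276, 276, 313, 371, 506, 557, 614
The 2 values of 276 occupy positions 2–3 → average rank (2+3)/2 = 2.5.
D has value 276 MPa → rank 2.5.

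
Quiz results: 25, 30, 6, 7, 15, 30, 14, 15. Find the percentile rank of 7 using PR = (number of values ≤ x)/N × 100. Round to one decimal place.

N = 8.
Strictly below 7: 1. Equal to 7: 1.
PR = 2/8 × 100 = 25.0

25.0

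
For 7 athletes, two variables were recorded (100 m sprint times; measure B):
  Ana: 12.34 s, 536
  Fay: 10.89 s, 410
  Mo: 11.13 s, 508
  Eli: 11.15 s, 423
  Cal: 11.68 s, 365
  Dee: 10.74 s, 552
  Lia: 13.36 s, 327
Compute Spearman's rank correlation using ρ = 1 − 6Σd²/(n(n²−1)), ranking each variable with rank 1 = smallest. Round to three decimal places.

-0.536

Ranks of variable 1: 6, 2, 3, 4, 5, 1, 7
Ranks of variable 2: 6, 3, 5, 4, 2, 7, 1
d = r₁ − r₂: 0, -1, -2, 0, 3, -6, 6
d²: 0, 1, 4, 0, 9, 36, 36; Σd² = 86
ρ = 1 − 6·86/(7·48) = 1 − 516/336 = -0.536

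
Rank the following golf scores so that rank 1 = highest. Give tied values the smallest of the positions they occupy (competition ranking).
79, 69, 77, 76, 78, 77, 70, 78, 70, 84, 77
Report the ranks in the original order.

2, 11, 5, 8, 3, 5, 9, 3, 9, 1, 5

Sorted (descending): 84, 79, 78, 78, 77, 77, 77, 76, 70, 70, 69
The 2 values of 78 occupy positions 3–4 → each gets rank 3.
The 3 values of 77 occupy positions 5–7 → each gets rank 5.
The 2 values of 70 occupy positions 9–10 → each gets rank 9.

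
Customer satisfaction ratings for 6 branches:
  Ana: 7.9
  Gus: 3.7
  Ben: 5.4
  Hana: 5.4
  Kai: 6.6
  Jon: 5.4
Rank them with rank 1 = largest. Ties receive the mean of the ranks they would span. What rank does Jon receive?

Sorted (descending): 7.9, 6.6, 5.4, 5.4, 5.4, 3.7
The 3 values of 5.4 occupy positions 3–5 → average rank 4.
Jon has value 5.4 → rank 4.

4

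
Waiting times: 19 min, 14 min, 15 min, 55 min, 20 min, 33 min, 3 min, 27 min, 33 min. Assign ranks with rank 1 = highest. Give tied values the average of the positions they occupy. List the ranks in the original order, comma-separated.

Sorted (descending): 55, 33, 33, 27, 20, 19, 15, 14, 3
The 2 values of 33 occupy positions 2–3 → average rank (2+3)/2 = 2.5.

6, 8, 7, 1, 5, 2.5, 9, 4, 2.5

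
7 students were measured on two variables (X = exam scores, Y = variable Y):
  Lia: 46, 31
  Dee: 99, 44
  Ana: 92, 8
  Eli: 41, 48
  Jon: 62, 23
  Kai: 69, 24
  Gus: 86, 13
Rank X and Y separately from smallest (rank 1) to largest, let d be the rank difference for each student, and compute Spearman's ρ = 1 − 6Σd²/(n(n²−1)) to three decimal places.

Ranks of variable 1: 2, 7, 6, 1, 3, 4, 5
Ranks of variable 2: 5, 6, 1, 7, 3, 4, 2
d = r₁ − r₂: -3, 1, 5, -6, 0, 0, 3
d²: 9, 1, 25, 36, 0, 0, 9; Σd² = 80
ρ = 1 − 6·80/(7·48) = 1 − 480/336 = -0.429

-0.429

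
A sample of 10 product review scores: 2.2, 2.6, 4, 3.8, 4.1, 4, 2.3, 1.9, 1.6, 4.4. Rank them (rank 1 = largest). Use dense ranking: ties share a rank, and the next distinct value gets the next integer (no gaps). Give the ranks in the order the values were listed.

7, 5, 3, 4, 2, 3, 6, 8, 9, 1

Sorted (descending): 4.4, 4.1, 4, 4, 3.8, 2.6, 2.3, 2.2, 1.9, 1.6
The 2 values of 4 share dense rank 3.
Remaining distinct values take the next consecutive integers.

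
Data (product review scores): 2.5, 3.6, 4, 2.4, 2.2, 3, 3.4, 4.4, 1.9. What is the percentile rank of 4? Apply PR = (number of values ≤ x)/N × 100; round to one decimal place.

88.9

N = 9.
Strictly below 4: 7. Equal to 4: 1.
PR = 8/9 × 100 = 88.9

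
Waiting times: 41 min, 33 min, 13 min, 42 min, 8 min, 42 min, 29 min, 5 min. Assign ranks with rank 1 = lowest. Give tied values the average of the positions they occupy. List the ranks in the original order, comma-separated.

6, 5, 3, 7.5, 2, 7.5, 4, 1

Sorted (ascending): 5, 8, 13, 29, 33, 41, 42, 42
The 2 values of 42 occupy positions 7–8 → average rank (7+8)/2 = 7.5.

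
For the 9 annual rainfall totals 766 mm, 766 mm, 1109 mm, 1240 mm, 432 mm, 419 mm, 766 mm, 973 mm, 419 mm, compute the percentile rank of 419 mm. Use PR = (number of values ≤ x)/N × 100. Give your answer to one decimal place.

22.2

N = 9.
Strictly below 419: 0. Equal to 419: 2.
PR = 2/9 × 100 = 22.2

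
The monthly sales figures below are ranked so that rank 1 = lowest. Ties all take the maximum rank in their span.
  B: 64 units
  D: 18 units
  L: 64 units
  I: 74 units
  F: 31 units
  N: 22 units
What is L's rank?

Sorted (ascending): 18, 22, 31, 64, 64, 74
The 2 values of 64 occupy positions 4–5 → each gets rank 5.
L has value 64 units → rank 5.

5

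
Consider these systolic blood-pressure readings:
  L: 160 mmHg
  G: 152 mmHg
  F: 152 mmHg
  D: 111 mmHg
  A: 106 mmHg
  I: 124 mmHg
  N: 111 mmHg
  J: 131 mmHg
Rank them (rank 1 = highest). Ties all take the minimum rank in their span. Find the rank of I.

5

Sorted (descending): 160, 152, 152, 131, 124, 111, 111, 106
The 2 values of 152 occupy positions 2–3 → each gets rank 2.
The 2 values of 111 occupy positions 6–7 → each gets rank 6.
I has value 124 mmHg → rank 5.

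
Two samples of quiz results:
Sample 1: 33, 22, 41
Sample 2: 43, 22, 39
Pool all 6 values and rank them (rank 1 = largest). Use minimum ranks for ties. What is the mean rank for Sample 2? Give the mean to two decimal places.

3.00

Sorted (descending): 43, 41, 39, 33, 22, 22
The 2 values of 22 occupy positions 5–6 → each gets rank 5.
Sample 2 values → pooled ranks: 43→1, 22→5, 39→3
Mean rank = (1 + 5 + 3) / 3 = 3.00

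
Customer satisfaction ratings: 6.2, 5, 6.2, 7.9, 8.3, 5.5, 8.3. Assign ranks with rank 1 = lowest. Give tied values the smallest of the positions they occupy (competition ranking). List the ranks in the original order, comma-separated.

3, 1, 3, 5, 6, 2, 6

Sorted (ascending): 5, 5.5, 6.2, 6.2, 7.9, 8.3, 8.3
The 2 values of 6.2 occupy positions 3–4 → each gets rank 3.
The 2 values of 8.3 occupy positions 6–7 → each gets rank 6.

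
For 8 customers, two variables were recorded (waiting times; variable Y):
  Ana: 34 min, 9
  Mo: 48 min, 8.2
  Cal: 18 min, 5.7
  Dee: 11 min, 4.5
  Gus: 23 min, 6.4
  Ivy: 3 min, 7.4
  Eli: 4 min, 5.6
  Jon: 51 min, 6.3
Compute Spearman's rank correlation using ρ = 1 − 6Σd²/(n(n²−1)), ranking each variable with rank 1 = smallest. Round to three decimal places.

Ranks of variable 1: 6, 7, 4, 3, 5, 1, 2, 8
Ranks of variable 2: 8, 7, 3, 1, 5, 6, 2, 4
d = r₁ − r₂: -2, 0, 1, 2, 0, -5, 0, 4
d²: 4, 0, 1, 4, 0, 25, 0, 16; Σd² = 50
ρ = 1 − 6·50/(8·63) = 1 − 300/504 = 0.405

0.405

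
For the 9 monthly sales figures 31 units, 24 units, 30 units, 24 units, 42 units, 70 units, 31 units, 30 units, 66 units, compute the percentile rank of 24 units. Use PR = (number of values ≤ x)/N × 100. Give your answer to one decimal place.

N = 9.
Strictly below 24: 0. Equal to 24: 2.
PR = 2/9 × 100 = 22.2

22.2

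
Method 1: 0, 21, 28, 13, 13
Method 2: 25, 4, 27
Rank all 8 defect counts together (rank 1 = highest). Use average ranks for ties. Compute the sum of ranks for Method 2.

Sorted (descending): 28, 27, 25, 21, 13, 13, 4, 0
The 2 values of 13 occupy positions 5–6 → average rank (5+6)/2 = 5.5.
Method 2 values → pooled ranks: 25→3, 4→7, 27→2
Rank sum = 3 + 7 + 2 = 12

12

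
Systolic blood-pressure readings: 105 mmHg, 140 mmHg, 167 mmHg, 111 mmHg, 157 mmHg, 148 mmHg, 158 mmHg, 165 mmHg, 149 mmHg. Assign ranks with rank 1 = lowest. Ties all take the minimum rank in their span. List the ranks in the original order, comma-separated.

1, 3, 9, 2, 6, 4, 7, 8, 5

Sorted (ascending): 105, 111, 140, 148, 149, 157, 158, 165, 167
No ties — each value takes its position as its rank.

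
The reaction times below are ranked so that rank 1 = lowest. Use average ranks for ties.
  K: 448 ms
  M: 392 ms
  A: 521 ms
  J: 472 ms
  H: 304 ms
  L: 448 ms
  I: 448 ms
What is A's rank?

Sorted (ascending): 304, 392, 448, 448, 448, 472, 521
The 3 values of 448 occupy positions 3–5 → average rank 4.
A has value 521 ms → rank 7.

7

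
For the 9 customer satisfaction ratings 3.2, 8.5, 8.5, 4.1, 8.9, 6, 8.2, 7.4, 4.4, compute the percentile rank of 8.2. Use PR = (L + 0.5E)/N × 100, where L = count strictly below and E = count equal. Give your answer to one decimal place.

N = 9.
Strictly below 8.2: 5. Equal to 8.2: 1.
PR = (5 + 0.5·1)/9 × 100 = 61.1

61.1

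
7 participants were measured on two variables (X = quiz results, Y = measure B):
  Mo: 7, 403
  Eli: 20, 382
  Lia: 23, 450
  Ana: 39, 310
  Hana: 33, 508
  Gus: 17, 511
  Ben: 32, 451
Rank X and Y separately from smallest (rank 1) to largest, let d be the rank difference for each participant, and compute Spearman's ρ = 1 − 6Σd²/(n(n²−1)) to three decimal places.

Ranks of variable 1: 1, 3, 4, 7, 6, 2, 5
Ranks of variable 2: 3, 2, 4, 1, 6, 7, 5
d = r₁ − r₂: -2, 1, 0, 6, 0, -5, 0
d²: 4, 1, 0, 36, 0, 25, 0; Σd² = 66
ρ = 1 − 6·66/(7·48) = 1 − 396/336 = -0.179

-0.179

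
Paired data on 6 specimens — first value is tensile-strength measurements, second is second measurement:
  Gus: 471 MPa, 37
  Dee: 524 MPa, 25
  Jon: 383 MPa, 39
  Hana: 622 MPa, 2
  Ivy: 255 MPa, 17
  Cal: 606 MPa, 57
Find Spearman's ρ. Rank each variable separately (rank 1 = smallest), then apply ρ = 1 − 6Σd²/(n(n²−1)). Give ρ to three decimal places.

Ranks of variable 1: 3, 4, 2, 6, 1, 5
Ranks of variable 2: 4, 3, 5, 1, 2, 6
d = r₁ − r₂: -1, 1, -3, 5, -1, -1
d²: 1, 1, 9, 25, 1, 1; Σd² = 38
ρ = 1 − 6·38/(6·35) = 1 − 228/210 = -0.086

-0.086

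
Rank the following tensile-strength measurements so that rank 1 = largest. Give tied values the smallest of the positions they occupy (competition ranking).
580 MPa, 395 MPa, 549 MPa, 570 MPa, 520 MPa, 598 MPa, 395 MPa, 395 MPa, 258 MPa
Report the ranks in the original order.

2, 6, 4, 3, 5, 1, 6, 6, 9

Sorted (descending): 598, 580, 570, 549, 520, 395, 395, 395, 258
The 3 values of 395 occupy positions 6–8 → each gets rank 6.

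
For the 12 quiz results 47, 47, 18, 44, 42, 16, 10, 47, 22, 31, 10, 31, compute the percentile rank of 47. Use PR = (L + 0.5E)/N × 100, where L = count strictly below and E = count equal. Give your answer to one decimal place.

87.5

N = 12.
Strictly below 47: 9. Equal to 47: 3.
PR = (9 + 0.5·3)/12 × 100 = 87.5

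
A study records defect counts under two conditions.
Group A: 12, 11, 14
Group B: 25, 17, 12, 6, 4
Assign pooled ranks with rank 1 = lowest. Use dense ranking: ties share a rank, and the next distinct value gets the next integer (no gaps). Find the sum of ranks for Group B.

20

Sorted (ascending): 4, 6, 11, 12, 12, 14, 17, 25
The 2 values of 12 share dense rank 4.
Remaining distinct values take the next consecutive integers.
Group B values → pooled ranks: 25→7, 17→6, 12→4, 6→2, 4→1
Rank sum = 7 + 6 + 4 + 2 + 1 = 20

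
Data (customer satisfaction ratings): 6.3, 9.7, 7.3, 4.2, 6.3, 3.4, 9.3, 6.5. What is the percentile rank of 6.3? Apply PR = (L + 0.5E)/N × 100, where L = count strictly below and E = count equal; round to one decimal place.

37.5

N = 8.
Strictly below 6.3: 2. Equal to 6.3: 2.
PR = (2 + 0.5·2)/8 × 100 = 37.5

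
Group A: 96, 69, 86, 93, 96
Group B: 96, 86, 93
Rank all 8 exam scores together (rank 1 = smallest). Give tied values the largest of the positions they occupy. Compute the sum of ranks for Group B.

Sorted (ascending): 69, 86, 86, 93, 93, 96, 96, 96
The 2 values of 86 occupy positions 2–3 → each gets rank 3.
The 2 values of 93 occupy positions 4–5 → each gets rank 5.
The 3 values of 96 occupy positions 6–8 → each gets rank 8.
Group B values → pooled ranks: 96→8, 86→3, 93→5
Rank sum = 8 + 3 + 5 = 16

16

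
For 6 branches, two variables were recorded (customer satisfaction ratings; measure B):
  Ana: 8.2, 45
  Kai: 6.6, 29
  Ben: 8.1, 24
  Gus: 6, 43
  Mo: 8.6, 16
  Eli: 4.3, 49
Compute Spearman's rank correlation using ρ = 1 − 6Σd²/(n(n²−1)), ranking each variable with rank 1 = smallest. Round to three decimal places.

Ranks of variable 1: 5, 3, 4, 2, 6, 1
Ranks of variable 2: 5, 3, 2, 4, 1, 6
d = r₁ − r₂: 0, 0, 2, -2, 5, -5
d²: 0, 0, 4, 4, 25, 25; Σd² = 58
ρ = 1 − 6·58/(6·35) = 1 − 348/210 = -0.657

-0.657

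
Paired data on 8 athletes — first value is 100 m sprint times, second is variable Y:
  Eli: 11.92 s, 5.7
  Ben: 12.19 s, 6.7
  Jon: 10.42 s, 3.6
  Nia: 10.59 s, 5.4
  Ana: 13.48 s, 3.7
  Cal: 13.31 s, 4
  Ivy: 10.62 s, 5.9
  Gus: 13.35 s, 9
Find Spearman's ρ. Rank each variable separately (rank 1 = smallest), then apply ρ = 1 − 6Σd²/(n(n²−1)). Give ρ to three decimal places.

Ranks of variable 1: 4, 5, 1, 2, 8, 6, 3, 7
Ranks of variable 2: 5, 7, 1, 4, 2, 3, 6, 8
d = r₁ − r₂: -1, -2, 0, -2, 6, 3, -3, -1
d²: 1, 4, 0, 4, 36, 9, 9, 1; Σd² = 64
ρ = 1 − 6·64/(8·63) = 1 − 384/504 = 0.238

0.238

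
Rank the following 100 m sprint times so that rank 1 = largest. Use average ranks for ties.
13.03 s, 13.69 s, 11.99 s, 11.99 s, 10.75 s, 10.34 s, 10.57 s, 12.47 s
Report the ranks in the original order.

Sorted (descending): 13.69, 13.03, 12.47, 11.99, 11.99, 10.75, 10.57, 10.34
The 2 values of 11.99 occupy positions 4–5 → average rank (4+5)/2 = 4.5.

2, 1, 4.5, 4.5, 6, 8, 7, 3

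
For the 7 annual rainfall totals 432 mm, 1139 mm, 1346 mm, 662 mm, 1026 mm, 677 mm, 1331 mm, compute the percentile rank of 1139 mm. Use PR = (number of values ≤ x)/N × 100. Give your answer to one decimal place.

71.4

N = 7.
Strictly below 1139: 4. Equal to 1139: 1.
PR = 5/7 × 100 = 71.4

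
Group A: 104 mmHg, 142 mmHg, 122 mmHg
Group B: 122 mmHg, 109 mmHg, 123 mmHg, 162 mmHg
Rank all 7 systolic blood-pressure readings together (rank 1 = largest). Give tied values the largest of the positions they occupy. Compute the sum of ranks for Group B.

Sorted (descending): 162, 142, 123, 122, 122, 109, 104
The 2 values of 122 occupy positions 4–5 → each gets rank 5.
Group B values → pooled ranks: 122→5, 109→6, 123→3, 162→1
Rank sum = 5 + 6 + 3 + 1 = 15

15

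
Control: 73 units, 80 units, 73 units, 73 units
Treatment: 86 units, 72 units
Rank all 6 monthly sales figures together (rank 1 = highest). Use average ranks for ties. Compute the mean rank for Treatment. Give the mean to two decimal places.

3.50

Sorted (descending): 86, 80, 73, 73, 73, 72
The 3 values of 73 occupy positions 3–5 → average rank 4.
Treatment values → pooled ranks: 86→1, 72→6
Mean rank = (1 + 6) / 2 = 3.50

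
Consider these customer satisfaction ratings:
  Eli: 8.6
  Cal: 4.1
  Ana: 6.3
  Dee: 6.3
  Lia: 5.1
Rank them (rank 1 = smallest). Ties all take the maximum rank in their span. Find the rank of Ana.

Sorted (ascending): 4.1, 5.1, 6.3, 6.3, 8.6
The 2 values of 6.3 occupy positions 3–4 → each gets rank 4.
Ana has value 6.3 → rank 4.

4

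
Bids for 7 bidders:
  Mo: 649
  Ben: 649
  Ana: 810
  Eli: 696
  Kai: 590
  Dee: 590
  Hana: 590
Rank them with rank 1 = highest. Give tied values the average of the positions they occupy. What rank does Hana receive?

Sorted (descending): 810, 696, 649, 649, 590, 590, 590
The 2 values of 649 occupy positions 3–4 → average rank (3+4)/2 = 3.5.
The 3 values of 590 occupy positions 5–7 → average rank 6.
Hana has value 590 → rank 6.

6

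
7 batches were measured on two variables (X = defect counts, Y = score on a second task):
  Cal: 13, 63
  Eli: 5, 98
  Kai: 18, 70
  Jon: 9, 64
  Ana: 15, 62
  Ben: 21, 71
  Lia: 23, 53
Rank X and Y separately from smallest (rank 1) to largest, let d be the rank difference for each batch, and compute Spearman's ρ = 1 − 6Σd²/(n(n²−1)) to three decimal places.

Ranks of variable 1: 3, 1, 5, 2, 4, 6, 7
Ranks of variable 2: 3, 7, 5, 4, 2, 6, 1
d = r₁ − r₂: 0, -6, 0, -2, 2, 0, 6
d²: 0, 36, 0, 4, 4, 0, 36; Σd² = 80
ρ = 1 − 6·80/(7·48) = 1 − 480/336 = -0.429

-0.429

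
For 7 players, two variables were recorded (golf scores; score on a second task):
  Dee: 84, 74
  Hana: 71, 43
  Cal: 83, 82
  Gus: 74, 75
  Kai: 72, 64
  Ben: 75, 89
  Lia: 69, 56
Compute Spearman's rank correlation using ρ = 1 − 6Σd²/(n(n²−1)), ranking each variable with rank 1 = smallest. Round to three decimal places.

Ranks of variable 1: 7, 2, 6, 4, 3, 5, 1
Ranks of variable 2: 4, 1, 6, 5, 3, 7, 2
d = r₁ − r₂: 3, 1, 0, -1, 0, -2, -1
d²: 9, 1, 0, 1, 0, 4, 1; Σd² = 16
ρ = 1 − 6·16/(7·48) = 1 − 96/336 = 0.714

0.714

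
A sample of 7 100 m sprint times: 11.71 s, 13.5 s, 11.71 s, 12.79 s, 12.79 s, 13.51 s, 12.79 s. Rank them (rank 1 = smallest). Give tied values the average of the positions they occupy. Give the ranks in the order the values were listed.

1.5, 6, 1.5, 4, 4, 7, 4

Sorted (ascending): 11.71, 11.71, 12.79, 12.79, 12.79, 13.5, 13.51
The 2 values of 11.71 occupy positions 1–2 → average rank (1+2)/2 = 1.5.
The 3 values of 12.79 occupy positions 3–5 → average rank 4.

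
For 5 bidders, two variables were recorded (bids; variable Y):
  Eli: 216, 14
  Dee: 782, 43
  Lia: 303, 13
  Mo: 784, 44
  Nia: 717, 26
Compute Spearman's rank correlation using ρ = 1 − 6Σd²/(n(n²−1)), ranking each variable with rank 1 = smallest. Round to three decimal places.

0.900

Ranks of variable 1: 1, 4, 2, 5, 3
Ranks of variable 2: 2, 4, 1, 5, 3
d = r₁ − r₂: -1, 0, 1, 0, 0
d²: 1, 0, 1, 0, 0; Σd² = 2
ρ = 1 − 6·2/(5·24) = 1 − 12/120 = 0.900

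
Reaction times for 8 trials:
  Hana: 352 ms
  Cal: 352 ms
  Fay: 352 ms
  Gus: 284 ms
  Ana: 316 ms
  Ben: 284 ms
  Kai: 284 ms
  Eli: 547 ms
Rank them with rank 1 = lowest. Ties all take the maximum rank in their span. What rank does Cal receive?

7

Sorted (ascending): 284, 284, 284, 316, 352, 352, 352, 547
The 3 values of 284 occupy positions 1–3 → each gets rank 3.
The 3 values of 352 occupy positions 5–7 → each gets rank 7.
Cal has value 352 ms → rank 7.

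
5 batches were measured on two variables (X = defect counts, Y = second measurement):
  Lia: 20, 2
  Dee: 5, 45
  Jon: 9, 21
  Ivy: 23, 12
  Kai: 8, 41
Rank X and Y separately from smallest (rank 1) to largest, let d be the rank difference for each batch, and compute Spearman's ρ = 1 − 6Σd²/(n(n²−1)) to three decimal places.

-0.900

Ranks of variable 1: 4, 1, 3, 5, 2
Ranks of variable 2: 1, 5, 3, 2, 4
d = r₁ − r₂: 3, -4, 0, 3, -2
d²: 9, 16, 0, 9, 4; Σd² = 38
ρ = 1 − 6·38/(5·24) = 1 − 228/120 = -0.900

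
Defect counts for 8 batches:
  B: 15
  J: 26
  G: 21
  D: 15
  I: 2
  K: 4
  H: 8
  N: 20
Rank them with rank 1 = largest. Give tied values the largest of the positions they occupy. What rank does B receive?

5

Sorted (descending): 26, 21, 20, 15, 15, 8, 4, 2
The 2 values of 15 occupy positions 4–5 → each gets rank 5.
B has value 15 → rank 5.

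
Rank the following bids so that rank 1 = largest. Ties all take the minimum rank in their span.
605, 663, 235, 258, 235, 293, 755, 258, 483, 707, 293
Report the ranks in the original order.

Sorted (descending): 755, 707, 663, 605, 483, 293, 293, 258, 258, 235, 235
The 2 values of 293 occupy positions 6–7 → each gets rank 6.
The 2 values of 258 occupy positions 8–9 → each gets rank 8.
The 2 values of 235 occupy positions 10–11 → each gets rank 10.

4, 3, 10, 8, 10, 6, 1, 8, 5, 2, 6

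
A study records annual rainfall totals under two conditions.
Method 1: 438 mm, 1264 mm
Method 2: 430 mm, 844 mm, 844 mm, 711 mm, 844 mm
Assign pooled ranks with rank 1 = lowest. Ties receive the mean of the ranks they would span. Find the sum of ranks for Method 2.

Sorted (ascending): 430, 438, 711, 844, 844, 844, 1264
The 3 values of 844 occupy positions 4–6 → average rank 5.
Method 2 values → pooled ranks: 430→1, 844→5, 844→5, 711→3, 844→5
Rank sum = 1 + 5 + 5 + 3 + 5 = 19

19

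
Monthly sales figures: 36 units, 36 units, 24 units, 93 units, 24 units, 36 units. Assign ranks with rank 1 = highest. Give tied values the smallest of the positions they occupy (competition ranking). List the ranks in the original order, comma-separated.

2, 2, 5, 1, 5, 2

Sorted (descending): 93, 36, 36, 36, 24, 24
The 3 values of 36 occupy positions 2–4 → each gets rank 2.
The 2 values of 24 occupy positions 5–6 → each gets rank 5.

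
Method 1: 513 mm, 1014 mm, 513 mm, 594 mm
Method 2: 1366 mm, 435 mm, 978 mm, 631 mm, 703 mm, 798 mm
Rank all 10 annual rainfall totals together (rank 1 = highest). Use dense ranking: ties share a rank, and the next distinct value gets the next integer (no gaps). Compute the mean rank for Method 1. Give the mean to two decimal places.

Sorted (descending): 1366, 1014, 978, 798, 703, 631, 594, 513, 513, 435
The 2 values of 513 share dense rank 8.
Remaining distinct values take the next consecutive integers.
Method 1 values → pooled ranks: 513→8, 1014→2, 513→8, 594→7
Mean rank = (8 + 2 + 8 + 7) / 4 = 6.25

6.25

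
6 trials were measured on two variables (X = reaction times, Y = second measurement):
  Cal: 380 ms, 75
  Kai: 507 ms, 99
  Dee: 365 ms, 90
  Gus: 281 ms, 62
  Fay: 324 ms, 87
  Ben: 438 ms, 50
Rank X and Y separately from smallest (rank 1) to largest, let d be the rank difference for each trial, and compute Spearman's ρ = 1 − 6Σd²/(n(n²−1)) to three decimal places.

0.257

Ranks of variable 1: 4, 6, 3, 1, 2, 5
Ranks of variable 2: 3, 6, 5, 2, 4, 1
d = r₁ − r₂: 1, 0, -2, -1, -2, 4
d²: 1, 0, 4, 1, 4, 16; Σd² = 26
ρ = 1 − 6·26/(6·35) = 1 − 156/210 = 0.257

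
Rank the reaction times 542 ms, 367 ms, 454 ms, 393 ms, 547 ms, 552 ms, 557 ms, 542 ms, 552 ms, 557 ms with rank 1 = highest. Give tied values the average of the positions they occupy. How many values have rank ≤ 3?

2

Sorted (descending): 557, 557, 552, 552, 547, 542, 542, 454, 393, 367
The 2 values of 557 occupy positions 1–2 → average rank (1+2)/2 = 1.5.
The 2 values of 552 occupy positions 3–4 → average rank (3+4)/2 = 3.5.
The 2 values of 542 occupy positions 6–7 → average rank (6+7)/2 = 6.5.
Ranks ≤ 3: {1.5, 1.5} → 2 values.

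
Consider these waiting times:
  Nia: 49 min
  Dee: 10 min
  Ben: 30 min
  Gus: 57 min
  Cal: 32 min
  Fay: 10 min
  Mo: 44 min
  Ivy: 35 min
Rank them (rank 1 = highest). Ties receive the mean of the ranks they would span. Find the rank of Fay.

Sorted (descending): 57, 49, 44, 35, 32, 30, 10, 10
The 2 values of 10 occupy positions 7–8 → average rank (7+8)/2 = 7.5.
Fay has value 10 min → rank 7.5.

7.5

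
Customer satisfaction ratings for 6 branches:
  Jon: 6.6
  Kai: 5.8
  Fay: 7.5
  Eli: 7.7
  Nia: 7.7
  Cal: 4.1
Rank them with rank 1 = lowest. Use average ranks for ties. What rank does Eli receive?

Sorted (ascending): 4.1, 5.8, 6.6, 7.5, 7.7, 7.7
The 2 values of 7.7 occupy positions 5–6 → average rank (5+6)/2 = 5.5.
Eli has value 7.7 → rank 5.5.

5.5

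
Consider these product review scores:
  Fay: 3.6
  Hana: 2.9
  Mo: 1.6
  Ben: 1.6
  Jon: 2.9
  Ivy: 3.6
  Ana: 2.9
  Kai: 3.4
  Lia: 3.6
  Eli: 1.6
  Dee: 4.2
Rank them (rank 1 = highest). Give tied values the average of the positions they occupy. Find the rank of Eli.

10

Sorted (descending): 4.2, 3.6, 3.6, 3.6, 3.4, 2.9, 2.9, 2.9, 1.6, 1.6, 1.6
The 3 values of 3.6 occupy positions 2–4 → average rank 3.
The 3 values of 2.9 occupy positions 6–8 → average rank 7.
The 3 values of 1.6 occupy positions 9–11 → average rank 10.
Eli has value 1.6 → rank 10.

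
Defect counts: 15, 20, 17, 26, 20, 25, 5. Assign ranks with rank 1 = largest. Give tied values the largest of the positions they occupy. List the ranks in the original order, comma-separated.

Sorted (descending): 26, 25, 20, 20, 17, 15, 5
The 2 values of 20 occupy positions 3–4 → each gets rank 4.

6, 4, 5, 1, 4, 2, 7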